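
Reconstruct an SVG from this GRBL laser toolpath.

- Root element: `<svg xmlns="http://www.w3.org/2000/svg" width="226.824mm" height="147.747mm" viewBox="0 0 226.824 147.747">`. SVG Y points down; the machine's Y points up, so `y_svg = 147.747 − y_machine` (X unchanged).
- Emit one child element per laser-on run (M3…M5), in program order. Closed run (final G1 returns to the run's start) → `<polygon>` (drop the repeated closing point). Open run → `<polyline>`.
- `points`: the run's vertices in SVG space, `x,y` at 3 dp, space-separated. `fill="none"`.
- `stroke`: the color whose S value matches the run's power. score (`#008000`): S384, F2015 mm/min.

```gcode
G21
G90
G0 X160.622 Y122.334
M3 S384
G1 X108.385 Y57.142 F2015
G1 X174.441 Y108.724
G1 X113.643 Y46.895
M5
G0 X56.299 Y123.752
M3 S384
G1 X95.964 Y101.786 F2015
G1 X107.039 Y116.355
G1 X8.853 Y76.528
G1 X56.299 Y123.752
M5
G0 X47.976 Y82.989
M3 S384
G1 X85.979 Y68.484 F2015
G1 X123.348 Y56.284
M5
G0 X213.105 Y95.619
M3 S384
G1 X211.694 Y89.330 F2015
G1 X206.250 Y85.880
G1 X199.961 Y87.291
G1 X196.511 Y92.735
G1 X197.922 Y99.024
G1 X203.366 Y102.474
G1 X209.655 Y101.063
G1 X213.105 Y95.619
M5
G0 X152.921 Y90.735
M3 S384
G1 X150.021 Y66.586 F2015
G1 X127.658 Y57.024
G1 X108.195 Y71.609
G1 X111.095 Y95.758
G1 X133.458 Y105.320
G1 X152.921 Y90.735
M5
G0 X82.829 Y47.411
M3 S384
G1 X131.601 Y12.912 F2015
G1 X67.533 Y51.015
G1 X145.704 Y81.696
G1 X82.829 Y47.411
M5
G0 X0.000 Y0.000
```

Each laser-on run becomes one SVG element. Flip Y back into SVG space with y_svg = 147.747 − y_machine. Every run uses S384, so all elements get stroke `#008000` (score).

Run 1: The run is open, so emit a `<polyline>` with points (Y-flipped): 160.622,25.413 108.385,90.605 174.441,39.023 113.643,100.852.

Run 2: The run returns to its start, so emit a `<polygon>` with points (Y-flipped): 56.299,23.995 95.964,45.961 107.039,31.392 8.853,71.219.

Run 3: The run is open, so emit a `<polyline>` with points (Y-flipped): 47.976,64.758 85.979,79.263 123.348,91.463.

Run 4: The run returns to its start, so emit a `<polygon>` with points (Y-flipped): 213.105,52.128 211.694,58.417 206.250,61.867 199.961,60.456 196.511,55.012 197.922,48.723 203.366,45.273 209.655,46.684.

Run 5: The run returns to its start, so emit a `<polygon>` with points (Y-flipped): 152.921,57.012 150.021,81.161 127.658,90.723 108.195,76.138 111.095,51.989 133.458,42.427.

Run 6: The run returns to its start, so emit a `<polygon>` with points (Y-flipped): 82.829,100.336 131.601,134.835 67.533,96.732 145.704,66.051.

<svg xmlns="http://www.w3.org/2000/svg" width="226.824mm" height="147.747mm" viewBox="0 0 226.824 147.747">
  <polyline points="160.622,25.413 108.385,90.605 174.441,39.023 113.643,100.852" fill="none" stroke="#008000"/>
  <polygon points="56.299,23.995 95.964,45.961 107.039,31.392 8.853,71.219" fill="none" stroke="#008000"/>
  <polyline points="47.976,64.758 85.979,79.263 123.348,91.463" fill="none" stroke="#008000"/>
  <polygon points="213.105,52.128 211.694,58.417 206.250,61.867 199.961,60.456 196.511,55.012 197.922,48.723 203.366,45.273 209.655,46.684" fill="none" stroke="#008000"/>
  <polygon points="152.921,57.012 150.021,81.161 127.658,90.723 108.195,76.138 111.095,51.989 133.458,42.427" fill="none" stroke="#008000"/>
  <polygon points="82.829,100.336 131.601,134.835 67.533,96.732 145.704,66.051" fill="none" stroke="#008000"/>
</svg>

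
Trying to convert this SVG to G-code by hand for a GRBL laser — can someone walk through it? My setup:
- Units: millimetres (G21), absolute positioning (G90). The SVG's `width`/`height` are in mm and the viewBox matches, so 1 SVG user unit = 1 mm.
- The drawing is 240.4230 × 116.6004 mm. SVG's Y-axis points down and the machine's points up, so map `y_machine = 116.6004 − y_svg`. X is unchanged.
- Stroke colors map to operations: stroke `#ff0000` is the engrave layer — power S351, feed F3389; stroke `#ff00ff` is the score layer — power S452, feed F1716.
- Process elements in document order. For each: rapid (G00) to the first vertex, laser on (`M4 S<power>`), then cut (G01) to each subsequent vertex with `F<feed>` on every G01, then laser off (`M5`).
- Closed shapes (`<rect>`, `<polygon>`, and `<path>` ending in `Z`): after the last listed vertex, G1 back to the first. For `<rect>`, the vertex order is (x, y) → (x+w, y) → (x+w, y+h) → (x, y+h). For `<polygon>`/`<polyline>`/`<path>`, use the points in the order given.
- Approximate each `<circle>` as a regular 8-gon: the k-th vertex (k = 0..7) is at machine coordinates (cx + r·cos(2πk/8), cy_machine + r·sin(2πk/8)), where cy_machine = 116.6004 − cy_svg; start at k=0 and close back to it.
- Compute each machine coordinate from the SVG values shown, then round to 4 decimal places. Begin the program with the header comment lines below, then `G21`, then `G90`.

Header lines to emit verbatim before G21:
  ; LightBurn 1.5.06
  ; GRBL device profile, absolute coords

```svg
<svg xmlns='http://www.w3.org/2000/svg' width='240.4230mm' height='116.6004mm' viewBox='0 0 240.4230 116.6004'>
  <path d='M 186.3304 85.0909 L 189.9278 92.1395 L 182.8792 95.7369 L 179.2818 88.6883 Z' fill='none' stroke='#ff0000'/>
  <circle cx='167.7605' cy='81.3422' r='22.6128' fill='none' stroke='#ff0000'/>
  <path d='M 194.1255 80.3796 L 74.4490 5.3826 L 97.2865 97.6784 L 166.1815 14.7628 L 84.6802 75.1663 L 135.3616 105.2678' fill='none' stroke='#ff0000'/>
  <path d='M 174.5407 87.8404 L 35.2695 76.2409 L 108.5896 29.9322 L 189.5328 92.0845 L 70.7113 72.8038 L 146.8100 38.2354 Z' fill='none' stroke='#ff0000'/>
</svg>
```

viewBox `0 0 240.4230 116.6004` with mm width/height → 1 unit = 1 mm. Flip: y_m = 116.6004 − y_svg.

**Shape 1** — `<path>` regular polygon, stroke `#ff0000` → engrave (S351, F3389). Machine vertices: (186.3304,31.5095) → (189.9278,24.4609) → (182.8792,20.8635) → (179.2818,27.9121) → (186.3304,31.5095). Closed: final G1 returns to the first vertex.

**Shape 2** — `<circle>` circle, stroke `#ff0000` → engrave (S351, F3389). Machine vertices: (190.3733,35.2582) → (183.7502,51.2479) → (167.7605,57.8710) → (151.7708,51.2479) → (145.1477,35.2582) → (151.7708,19.2685) → (167.7605,12.6454) → (183.7502,19.2685) → (190.3733,35.2582). Closed: final G1 returns to the first vertex.

**Shape 3** — `<path>` open polyline, stroke `#ff0000` → engrave (S351, F3389). Machine vertices: (194.1255,36.2208) → (74.4490,111.2178) → (97.2865,18.9220) → (166.1815,101.8376) → (84.6802,41.4341) → (135.3616,11.3326). Open path.

**Shape 4** — `<path>` closed polygon, stroke `#ff0000` → engrave (S351, F3389). Machine vertices: (174.5407,28.7600) → (35.2695,40.3595) → (108.5896,86.6682) → (189.5328,24.5159) → (70.7113,43.7966) → (146.8100,78.3650) → (174.5407,28.7600). Closed: final G1 returns to the first vertex.

; LightBurn 1.5.06
; GRBL device profile, absolute coords
G21
G90
G00 X186.3304 Y31.5095
M4 S351
G01 X189.9278 Y24.4609 F3389
G01 X182.8792 Y20.8635 F3389
G01 X179.2818 Y27.9121 F3389
G01 X186.3304 Y31.5095 F3389
M5
G00 X190.3733 Y35.2582
M4 S351
G01 X183.7502 Y51.2479 F3389
G01 X167.7605 Y57.8710 F3389
G01 X151.7708 Y51.2479 F3389
G01 X145.1477 Y35.2582 F3389
G01 X151.7708 Y19.2685 F3389
G01 X167.7605 Y12.6454 F3389
G01 X183.7502 Y19.2685 F3389
G01 X190.3733 Y35.2582 F3389
M5
G00 X194.1255 Y36.2208
M4 S351
G01 X74.4490 Y111.2178 F3389
G01 X97.2865 Y18.9220 F3389
G01 X166.1815 Y101.8376 F3389
G01 X84.6802 Y41.4341 F3389
G01 X135.3616 Y11.3326 F3389
M5
G00 X174.5407 Y28.7600
M4 S351
G01 X35.2695 Y40.3595 F3389
G01 X108.5896 Y86.6682 F3389
G01 X189.5328 Y24.5159 F3389
G01 X70.7113 Y43.7966 F3389
G01 X146.8100 Y78.3650 F3389
G01 X174.5407 Y28.7600 F3389
M5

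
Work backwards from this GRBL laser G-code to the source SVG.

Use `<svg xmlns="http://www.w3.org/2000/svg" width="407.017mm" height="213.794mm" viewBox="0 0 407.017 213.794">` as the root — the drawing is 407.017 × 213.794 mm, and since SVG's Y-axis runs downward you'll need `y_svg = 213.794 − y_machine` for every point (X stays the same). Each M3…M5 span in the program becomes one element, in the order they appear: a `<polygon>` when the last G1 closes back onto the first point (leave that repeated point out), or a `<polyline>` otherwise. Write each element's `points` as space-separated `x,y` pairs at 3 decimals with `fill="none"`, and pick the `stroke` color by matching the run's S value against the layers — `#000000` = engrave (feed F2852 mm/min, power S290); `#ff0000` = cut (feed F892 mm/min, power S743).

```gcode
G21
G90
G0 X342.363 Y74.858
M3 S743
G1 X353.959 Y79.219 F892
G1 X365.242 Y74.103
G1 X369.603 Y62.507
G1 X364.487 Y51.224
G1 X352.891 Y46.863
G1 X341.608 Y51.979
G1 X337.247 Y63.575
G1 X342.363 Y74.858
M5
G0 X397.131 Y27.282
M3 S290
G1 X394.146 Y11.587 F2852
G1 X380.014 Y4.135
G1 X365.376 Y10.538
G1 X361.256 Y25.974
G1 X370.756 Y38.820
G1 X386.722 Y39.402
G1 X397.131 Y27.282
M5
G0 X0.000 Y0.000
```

y_svg = 213.794 − y_m.

[1] S743→`#ff0000` (cut); closed run; points: 342.363,138.936 353.959,134.575 365.242,139.691 369.603,151.287 364.487,162.570 352.891,166.931 341.608,161.815 337.247,150.219

[2] S290→`#000000` (engrave); closed run; points: 397.131,186.512 394.146,202.207 380.014,209.659 365.376,203.256 361.256,187.820 370.756,174.974 386.722,174.392

<svg xmlns="http://www.w3.org/2000/svg" width="407.017mm" height="213.794mm" viewBox="0 0 407.017 213.794">
  <polygon points="342.363,138.936 353.959,134.575 365.242,139.691 369.603,151.287 364.487,162.570 352.891,166.931 341.608,161.815 337.247,150.219" fill="none" stroke="#ff0000"/>
  <polygon points="397.131,186.512 394.146,202.207 380.014,209.659 365.376,203.256 361.256,187.820 370.756,174.974 386.722,174.392" fill="none" stroke="#000000"/>
</svg>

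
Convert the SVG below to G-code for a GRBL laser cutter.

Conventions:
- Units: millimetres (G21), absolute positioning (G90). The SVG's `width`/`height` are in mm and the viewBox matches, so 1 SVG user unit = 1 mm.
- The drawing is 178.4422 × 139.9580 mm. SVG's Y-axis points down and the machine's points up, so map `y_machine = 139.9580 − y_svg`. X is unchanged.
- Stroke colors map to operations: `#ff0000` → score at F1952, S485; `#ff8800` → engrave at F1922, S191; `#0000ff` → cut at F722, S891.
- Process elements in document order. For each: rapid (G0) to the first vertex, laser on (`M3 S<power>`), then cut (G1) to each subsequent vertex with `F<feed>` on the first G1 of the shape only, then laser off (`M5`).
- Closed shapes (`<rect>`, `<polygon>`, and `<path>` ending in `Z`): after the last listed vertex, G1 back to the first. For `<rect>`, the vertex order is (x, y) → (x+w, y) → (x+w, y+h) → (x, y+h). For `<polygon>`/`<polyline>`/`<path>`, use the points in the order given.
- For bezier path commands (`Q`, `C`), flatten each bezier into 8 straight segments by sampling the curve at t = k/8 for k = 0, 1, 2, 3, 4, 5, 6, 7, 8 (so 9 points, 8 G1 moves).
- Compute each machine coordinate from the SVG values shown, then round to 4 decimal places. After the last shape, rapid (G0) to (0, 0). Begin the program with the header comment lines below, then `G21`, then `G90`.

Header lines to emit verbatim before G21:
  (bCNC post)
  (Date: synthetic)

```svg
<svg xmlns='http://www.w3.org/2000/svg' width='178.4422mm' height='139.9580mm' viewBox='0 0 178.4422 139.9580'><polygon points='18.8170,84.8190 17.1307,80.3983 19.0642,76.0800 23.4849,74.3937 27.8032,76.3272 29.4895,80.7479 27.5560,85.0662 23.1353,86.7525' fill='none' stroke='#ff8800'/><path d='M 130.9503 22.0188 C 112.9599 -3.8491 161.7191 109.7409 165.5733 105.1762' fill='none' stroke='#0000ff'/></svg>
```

viewBox `0 0 178.4422 139.9580` with mm width/height → 1 unit = 1 mm. Flip: y_m = 139.9580 − y_svg.

**Shape 1** — `<polygon>` regular polygon, stroke `#ff8800` → engrave (S191, F1922). Machine vertices: (18.8170,55.1390) → (17.1307,59.5597) → (19.0642,63.8780) → (23.4849,65.5643) → (27.8032,63.6308) → (29.4895,59.2101) → (27.5560,54.8918) → (23.1353,53.2055) → (18.8170,55.1390). Closed: final G1 returns to the first vertex.

**Shape 2** — `<path>` cubic bezier, stroke `#0000ff` → cut (S891, F722). Control points (SVG): P0=(130.9503,22.0188), P1=(112.9599,-3.8491), P2=(161.7191,109.7409), P3=(165.5733,105.1762); sampled at t=k/8. Machine vertices: (130.9503,117.9392) → (127.1147,121.6057) → (128.2284,115.2170) → (132.9831,101.7918) → (140.0701,84.3492) → (148.1811,65.9080) → (156.0076,49.4871) → (162.2411,38.1054) → (165.5733,34.7818). Open path.

(bCNC post)
(Date: synthetic)
G21
G90
G0 X18.8170 Y55.1390
M3 S191
G1 X17.1307 Y59.5597 F1922
G1 X19.0642 Y63.8780
G1 X23.4849 Y65.5643
G1 X27.8032 Y63.6308
G1 X29.4895 Y59.2101
G1 X27.5560 Y54.8918
G1 X23.1353 Y53.2055
G1 X18.8170 Y55.1390
M5
G0 X130.9503 Y117.9392
M3 S891
G1 X127.1147 Y121.6057 F722
G1 X128.2284 Y115.2170
G1 X132.9831 Y101.7918
G1 X140.0701 Y84.3492
G1 X148.1811 Y65.9080
G1 X156.0076 Y49.4871
G1 X162.2411 Y38.1054
G1 X165.5733 Y34.7818
M5
G0 X0.0000 Y0.0000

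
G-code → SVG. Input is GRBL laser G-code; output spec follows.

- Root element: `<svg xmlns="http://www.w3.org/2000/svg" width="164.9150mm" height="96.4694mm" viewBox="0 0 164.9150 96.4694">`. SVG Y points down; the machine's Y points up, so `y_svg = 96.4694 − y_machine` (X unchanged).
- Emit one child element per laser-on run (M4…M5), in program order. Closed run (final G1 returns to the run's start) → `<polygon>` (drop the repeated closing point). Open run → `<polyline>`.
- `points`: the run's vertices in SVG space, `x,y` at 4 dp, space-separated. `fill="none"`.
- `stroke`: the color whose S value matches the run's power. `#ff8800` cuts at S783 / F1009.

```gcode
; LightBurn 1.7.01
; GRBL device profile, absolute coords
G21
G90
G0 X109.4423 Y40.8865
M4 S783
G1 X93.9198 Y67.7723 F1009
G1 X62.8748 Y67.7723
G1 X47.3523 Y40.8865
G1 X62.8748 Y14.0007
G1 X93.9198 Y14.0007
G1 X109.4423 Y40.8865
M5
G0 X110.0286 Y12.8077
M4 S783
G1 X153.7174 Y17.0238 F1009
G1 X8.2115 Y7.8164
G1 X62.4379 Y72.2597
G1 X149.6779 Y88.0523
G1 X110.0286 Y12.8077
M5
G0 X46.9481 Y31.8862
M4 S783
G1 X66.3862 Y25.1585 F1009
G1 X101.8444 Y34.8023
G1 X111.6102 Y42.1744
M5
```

Machine Y-up, SVG Y-down with viewBox height 96.4694, so y_svg = 96.4694 − y_machine; X carries over. Every run uses S783, so all elements get stroke `#ff8800` (cut).

Run 1: The run returns to its start, so emit a `<polygon>` with points (Y-flipped): 109.4423,55.5829 93.9198,28.6971 62.8748,28.6971 47.3523,55.5829 62.8748,82.4687 93.9198,82.4687.

Run 2: The run returns to its start, so emit a `<polygon>` with points (Y-flipped): 110.0286,83.6617 153.7174,79.4456 8.2115,88.6530 62.4379,24.2097 149.6779,8.4171.

Run 3: The run is open, so emit a `<polyline>` with points (Y-flipped): 46.9481,64.5832 66.3862,71.3109 101.8444,61.6671 111.6102,54.2950.

<svg xmlns="http://www.w3.org/2000/svg" width="164.9150mm" height="96.4694mm" viewBox="0 0 164.9150 96.4694">
  <polygon points="109.4423,55.5829 93.9198,28.6971 62.8748,28.6971 47.3523,55.5829 62.8748,82.4687 93.9198,82.4687" fill="none" stroke="#ff8800"/>
  <polygon points="110.0286,83.6617 153.7174,79.4456 8.2115,88.6530 62.4379,24.2097 149.6779,8.4171" fill="none" stroke="#ff8800"/>
  <polyline points="46.9481,64.5832 66.3862,71.3109 101.8444,61.6671 111.6102,54.2950" fill="none" stroke="#ff8800"/>
</svg>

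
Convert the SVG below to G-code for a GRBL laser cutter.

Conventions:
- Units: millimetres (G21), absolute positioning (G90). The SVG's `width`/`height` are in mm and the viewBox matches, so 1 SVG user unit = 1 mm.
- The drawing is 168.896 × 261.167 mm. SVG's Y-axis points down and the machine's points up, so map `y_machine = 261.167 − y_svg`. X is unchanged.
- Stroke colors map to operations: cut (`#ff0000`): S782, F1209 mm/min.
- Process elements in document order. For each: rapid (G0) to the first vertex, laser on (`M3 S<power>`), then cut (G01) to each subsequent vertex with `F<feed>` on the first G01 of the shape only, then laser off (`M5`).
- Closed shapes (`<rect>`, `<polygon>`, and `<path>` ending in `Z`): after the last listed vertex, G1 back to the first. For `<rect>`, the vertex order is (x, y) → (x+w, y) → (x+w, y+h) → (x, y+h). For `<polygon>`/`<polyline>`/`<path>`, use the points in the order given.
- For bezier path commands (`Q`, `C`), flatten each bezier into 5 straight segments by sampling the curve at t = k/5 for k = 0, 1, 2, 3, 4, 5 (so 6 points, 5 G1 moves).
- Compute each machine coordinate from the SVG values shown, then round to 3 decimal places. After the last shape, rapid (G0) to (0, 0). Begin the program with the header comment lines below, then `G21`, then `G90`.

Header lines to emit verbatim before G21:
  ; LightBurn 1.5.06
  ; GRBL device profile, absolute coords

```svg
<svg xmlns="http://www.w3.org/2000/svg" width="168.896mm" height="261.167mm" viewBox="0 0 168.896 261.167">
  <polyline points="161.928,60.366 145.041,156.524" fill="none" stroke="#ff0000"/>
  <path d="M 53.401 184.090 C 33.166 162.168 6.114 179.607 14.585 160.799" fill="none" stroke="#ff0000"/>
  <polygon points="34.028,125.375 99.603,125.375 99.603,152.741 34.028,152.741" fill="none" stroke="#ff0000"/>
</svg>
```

; LightBurn 1.5.06
; GRBL device profile, absolute coords
G21
G90
G0 X161.928 Y200.801
M3 S782
G01 X145.041 Y104.643 F1209
M5
G0 X53.401 Y77.077
M3 S782
G01 X40.781 Y86.112 F1209
G01 X28.557 Y89.329
G01 X18.761 Y90.358
G01 X13.426 Y92.828
G01 X14.585 Y100.368
M5
G0 X34.028 Y135.792
M3 S782
G01 X99.603 Y135.792 F1209
G01 X99.603 Y108.426
G01 X34.028 Y108.426
G01 X34.028 Y135.792
M5
G0 X0.000 Y0.000

Since the viewBox matches the mm dimensions, user units are millimetres directly. The only transform is the Y-flip y_m = 261.167 − y_svg.

Shape 1 is a line segment drawn with `<polyline>`. Its stroke #ff0000 means cut at S782, F1209. After flipping Y the toolpath is (161.928,200.801) → (145.041,104.643).

Shape 2 is a cubic bezier drawn with `<path>`. Its stroke #ff0000 means cut at S782, F1209. After flipping Y the toolpath is (53.401,77.077) → (40.781,86.112) → (28.557,89.329) → (18.761,90.358) → (13.426,92.828) → (14.585,100.368).

Shape 3 is a rectangle drawn with `<polygon>`. Its stroke #ff0000 means cut at S782, F1209. After flipping Y the toolpath is (34.028,135.792) → (99.603,135.792) → (99.603,108.426) → (34.028,108.426) → (34.028,135.792), returning to the start.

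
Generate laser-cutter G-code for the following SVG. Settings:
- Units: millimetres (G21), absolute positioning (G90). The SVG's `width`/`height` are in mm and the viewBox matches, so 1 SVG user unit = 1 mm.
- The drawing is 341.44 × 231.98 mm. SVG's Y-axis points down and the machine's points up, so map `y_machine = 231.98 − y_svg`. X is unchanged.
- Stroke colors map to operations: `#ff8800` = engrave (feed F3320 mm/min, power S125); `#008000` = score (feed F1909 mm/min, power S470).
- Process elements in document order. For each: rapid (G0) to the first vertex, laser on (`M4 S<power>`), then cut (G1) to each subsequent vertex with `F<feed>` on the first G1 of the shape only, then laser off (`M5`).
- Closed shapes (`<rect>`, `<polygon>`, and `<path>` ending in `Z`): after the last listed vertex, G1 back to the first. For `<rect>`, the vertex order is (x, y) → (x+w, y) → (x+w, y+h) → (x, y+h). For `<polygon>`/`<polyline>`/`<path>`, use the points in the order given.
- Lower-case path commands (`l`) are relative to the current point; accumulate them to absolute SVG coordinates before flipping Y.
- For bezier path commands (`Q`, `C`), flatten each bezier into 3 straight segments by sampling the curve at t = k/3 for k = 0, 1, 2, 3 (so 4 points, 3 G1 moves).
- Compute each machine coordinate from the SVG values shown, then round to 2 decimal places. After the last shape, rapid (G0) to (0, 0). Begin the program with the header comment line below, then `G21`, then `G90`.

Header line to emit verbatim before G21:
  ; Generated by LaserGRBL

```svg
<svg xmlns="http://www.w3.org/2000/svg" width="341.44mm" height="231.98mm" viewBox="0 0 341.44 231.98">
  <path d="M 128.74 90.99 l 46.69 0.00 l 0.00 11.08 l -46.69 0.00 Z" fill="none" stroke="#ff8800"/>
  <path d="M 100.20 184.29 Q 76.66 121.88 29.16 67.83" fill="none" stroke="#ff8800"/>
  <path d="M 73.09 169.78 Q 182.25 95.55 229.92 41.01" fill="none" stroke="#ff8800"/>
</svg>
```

viewBox `0 0 341.44 231.98` with mm width/height → 1 unit = 1 mm. Flip: y_m = 231.98 − y_svg.

**Shape 1** — `<path>` rectangle, stroke `#ff8800` → engrave (S125, F3320). Machine vertices: (128.74,140.99) → (175.43,140.99) → (175.43,129.91) → (128.74,129.91) → (128.74,140.99). Closed: final G1 returns to the first vertex.

**Shape 2** — `<path>` quadratic bezier, stroke `#ff8800` → engrave (S125, F3320). Control points (SVG): P0=(100.20,184.29), P1=(76.66,121.88), P2=(29.16,67.83); sampled at t=k/3. Machine vertices: (100.20,47.69) → (81.84,88.37) → (58.16,127.19) → (29.16,164.15). Open path.

**Shape 3** — `<path>` quadratic bezier, stroke `#ff8800` → engrave (S125, F3320). Control points (SVG): P0=(73.09,169.78), P1=(182.25,95.55), P2=(229.92,41.01); sampled at t=k/3. Machine vertices: (73.09,62.20) → (139.03,109.50) → (191.31,152.42) → (229.92,190.97). Open path.

; Generated by LaserGRBL
G21
G90
G0 X128.74 Y140.99
M4 S125
G1 X175.43 Y140.99 F3320
G1 X175.43 Y129.91
G1 X128.74 Y129.91
G1 X128.74 Y140.99
M5
G0 X100.20 Y47.69
M4 S125
G1 X81.84 Y88.37 F3320
G1 X58.16 Y127.19
G1 X29.16 Y164.15
M5
G0 X73.09 Y62.20
M4 S125
G1 X139.03 Y109.50 F3320
G1 X191.31 Y152.42
G1 X229.92 Y190.97
M5
G0 X0.00 Y0.00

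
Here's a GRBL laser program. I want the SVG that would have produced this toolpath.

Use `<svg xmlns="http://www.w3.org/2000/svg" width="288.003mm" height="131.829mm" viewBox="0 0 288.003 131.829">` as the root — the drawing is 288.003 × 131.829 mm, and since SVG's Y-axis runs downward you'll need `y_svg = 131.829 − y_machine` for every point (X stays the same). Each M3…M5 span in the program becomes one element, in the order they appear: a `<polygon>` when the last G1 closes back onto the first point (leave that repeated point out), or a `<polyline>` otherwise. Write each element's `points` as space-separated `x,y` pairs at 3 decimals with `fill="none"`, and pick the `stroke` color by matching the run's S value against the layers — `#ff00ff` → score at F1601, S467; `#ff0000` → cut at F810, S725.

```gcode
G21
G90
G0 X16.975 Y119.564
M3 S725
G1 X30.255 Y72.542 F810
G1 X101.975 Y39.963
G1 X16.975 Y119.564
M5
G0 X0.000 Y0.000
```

Machine Y-up, SVG Y-down with viewBox height 131.829, so y_svg = 131.829 − y_machine; X carries over. Every run uses S725, so all elements get stroke `#ff0000` (cut).

Run 1: The run returns to its start, so emit a `<polygon>` with points (Y-flipped): 16.975,12.265 30.255,59.287 101.975,91.866.

<svg xmlns="http://www.w3.org/2000/svg" width="288.003mm" height="131.829mm" viewBox="0 0 288.003 131.829">
  <polygon points="16.975,12.265 30.255,59.287 101.975,91.866" fill="none" stroke="#ff0000"/>
</svg>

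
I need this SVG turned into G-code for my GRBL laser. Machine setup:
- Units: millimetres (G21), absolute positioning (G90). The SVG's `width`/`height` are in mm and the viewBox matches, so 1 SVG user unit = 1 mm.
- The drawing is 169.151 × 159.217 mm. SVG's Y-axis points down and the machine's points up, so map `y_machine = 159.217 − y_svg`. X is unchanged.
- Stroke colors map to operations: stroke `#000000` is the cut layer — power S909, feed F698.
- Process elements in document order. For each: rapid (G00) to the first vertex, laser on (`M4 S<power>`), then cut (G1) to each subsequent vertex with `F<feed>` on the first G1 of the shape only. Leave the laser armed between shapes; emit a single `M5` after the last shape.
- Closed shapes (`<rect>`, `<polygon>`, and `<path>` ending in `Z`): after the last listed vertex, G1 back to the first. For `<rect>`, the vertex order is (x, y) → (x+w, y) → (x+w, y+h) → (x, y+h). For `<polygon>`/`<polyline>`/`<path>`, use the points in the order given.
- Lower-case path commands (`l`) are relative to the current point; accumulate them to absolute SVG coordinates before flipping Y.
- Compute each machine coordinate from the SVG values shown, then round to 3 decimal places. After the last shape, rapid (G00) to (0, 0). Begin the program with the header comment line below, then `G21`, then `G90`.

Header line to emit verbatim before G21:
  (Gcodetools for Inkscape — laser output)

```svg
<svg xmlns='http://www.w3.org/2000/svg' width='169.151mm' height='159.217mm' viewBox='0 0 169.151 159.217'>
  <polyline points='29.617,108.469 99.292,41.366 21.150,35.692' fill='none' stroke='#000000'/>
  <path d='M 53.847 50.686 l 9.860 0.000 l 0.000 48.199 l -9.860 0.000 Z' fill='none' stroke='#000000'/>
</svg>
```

(Gcodetools for Inkscape — laser output)
G21
G90
G00 X29.617 Y50.748
M4 S909
G1 X99.292 Y117.851 F698
G1 X21.150 Y123.525
G00 X53.847 Y108.531
M4 S909
G1 X63.707 Y108.531 F698
G1 X63.707 Y60.332
G1 X53.847 Y60.332
G1 X53.847 Y108.531
M5
G00 X0.000 Y0.000

1 u = 1 mm; y_m = 159.217 − y.

[1] `<polyline>` open polyline, #000000→cut S909 F698: (29.617,50.748) → (99.292,117.851) → (21.150,123.525)

[2] `<path>` rectangle, #000000→cut S909 F698: (53.847,108.531) → (63.707,108.531) → (63.707,60.332) → (53.847,60.332) → (53.847,108.531) (closed)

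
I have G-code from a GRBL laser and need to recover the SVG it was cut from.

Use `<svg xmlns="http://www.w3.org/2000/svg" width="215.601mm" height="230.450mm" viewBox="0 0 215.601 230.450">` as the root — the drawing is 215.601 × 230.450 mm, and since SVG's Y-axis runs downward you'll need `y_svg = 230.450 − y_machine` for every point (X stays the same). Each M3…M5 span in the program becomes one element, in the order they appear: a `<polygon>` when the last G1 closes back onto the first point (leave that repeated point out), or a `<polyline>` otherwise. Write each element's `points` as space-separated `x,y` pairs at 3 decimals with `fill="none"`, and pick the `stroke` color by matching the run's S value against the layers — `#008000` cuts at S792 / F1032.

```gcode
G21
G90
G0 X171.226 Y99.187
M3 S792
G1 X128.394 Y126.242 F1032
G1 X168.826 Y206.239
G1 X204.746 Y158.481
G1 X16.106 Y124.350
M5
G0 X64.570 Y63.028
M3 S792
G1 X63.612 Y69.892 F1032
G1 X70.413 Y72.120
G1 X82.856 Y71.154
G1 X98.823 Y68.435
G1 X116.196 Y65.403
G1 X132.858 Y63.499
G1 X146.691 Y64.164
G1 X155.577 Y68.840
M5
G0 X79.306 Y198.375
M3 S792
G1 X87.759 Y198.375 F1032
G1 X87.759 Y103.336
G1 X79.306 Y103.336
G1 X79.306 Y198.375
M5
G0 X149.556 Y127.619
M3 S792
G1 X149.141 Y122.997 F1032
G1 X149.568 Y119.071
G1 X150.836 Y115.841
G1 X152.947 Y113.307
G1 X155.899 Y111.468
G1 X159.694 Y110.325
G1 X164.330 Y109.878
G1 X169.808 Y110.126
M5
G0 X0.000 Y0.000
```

y_svg = 230.450 − y_m. Every run uses S792, so all elements get stroke `#008000` (cut).

[1] open run; points: 171.226,131.263 128.394,104.208 168.826,24.211 204.746,71.969 16.106,106.100

[2] open run; points: 64.570,167.422 63.612,160.558 70.413,158.330 82.856,159.296 98.823,162.015 116.196,165.047 132.858,166.951 146.691,166.286 155.577,161.610

[3] closed run; points: 79.306,32.075 87.759,32.075 87.759,127.114 79.306,127.114

[4] open run; points: 149.556,102.831 149.141,107.453 149.568,111.379 150.836,114.609 152.947,117.143 155.899,118.982 159.694,120.125 164.330,120.572 169.808,120.324

<svg xmlns="http://www.w3.org/2000/svg" width="215.601mm" height="230.450mm" viewBox="0 0 215.601 230.450">
  <polyline points="171.226,131.263 128.394,104.208 168.826,24.211 204.746,71.969 16.106,106.100" fill="none" stroke="#008000"/>
  <polyline points="64.570,167.422 63.612,160.558 70.413,158.330 82.856,159.296 98.823,162.015 116.196,165.047 132.858,166.951 146.691,166.286 155.577,161.610" fill="none" stroke="#008000"/>
  <polygon points="79.306,32.075 87.759,32.075 87.759,127.114 79.306,127.114" fill="none" stroke="#008000"/>
  <polyline points="149.556,102.831 149.141,107.453 149.568,111.379 150.836,114.609 152.947,117.143 155.899,118.982 159.694,120.125 164.330,120.572 169.808,120.324" fill="none" stroke="#008000"/>
</svg>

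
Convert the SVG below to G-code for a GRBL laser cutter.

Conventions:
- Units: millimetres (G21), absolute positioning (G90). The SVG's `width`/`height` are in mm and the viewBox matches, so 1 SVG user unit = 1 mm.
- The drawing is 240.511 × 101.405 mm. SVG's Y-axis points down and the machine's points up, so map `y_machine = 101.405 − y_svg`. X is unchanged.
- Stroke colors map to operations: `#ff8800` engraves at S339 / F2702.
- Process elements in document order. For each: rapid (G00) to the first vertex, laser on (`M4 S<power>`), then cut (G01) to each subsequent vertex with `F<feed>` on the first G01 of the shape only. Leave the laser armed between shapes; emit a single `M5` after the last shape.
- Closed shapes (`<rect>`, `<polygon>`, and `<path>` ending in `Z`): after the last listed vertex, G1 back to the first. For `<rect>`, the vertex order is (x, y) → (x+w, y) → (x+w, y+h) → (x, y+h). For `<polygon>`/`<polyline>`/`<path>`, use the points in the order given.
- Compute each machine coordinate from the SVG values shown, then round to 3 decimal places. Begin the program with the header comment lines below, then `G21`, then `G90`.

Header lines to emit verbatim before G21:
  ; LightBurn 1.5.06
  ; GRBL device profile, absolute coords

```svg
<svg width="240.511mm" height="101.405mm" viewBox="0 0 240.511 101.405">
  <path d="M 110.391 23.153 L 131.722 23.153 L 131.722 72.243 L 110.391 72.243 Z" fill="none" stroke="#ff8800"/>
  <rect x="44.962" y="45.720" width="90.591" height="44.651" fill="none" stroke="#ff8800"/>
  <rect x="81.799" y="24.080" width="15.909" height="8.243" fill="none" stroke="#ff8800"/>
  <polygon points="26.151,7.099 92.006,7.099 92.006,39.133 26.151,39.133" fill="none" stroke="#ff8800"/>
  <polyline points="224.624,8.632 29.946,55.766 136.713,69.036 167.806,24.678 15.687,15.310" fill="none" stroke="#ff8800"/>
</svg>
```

viewBox `0 0 240.511 101.405` with mm width/height → 1 unit = 1 mm. Flip: y_m = 101.405 − y_svg.

**Shape 1** — `<path>` rectangle, stroke `#ff8800` → engrave (S339, F2702). Machine vertices: (110.391,78.252) → (131.722,78.252) → (131.722,29.162) → (110.391,29.162) → (110.391,78.252). Closed: final G1 returns to the first vertex.

**Shape 2** — `<rect>` rectangle, stroke `#ff8800` → engrave (S339, F2702). Machine vertices: (44.962,55.685) → (135.553,55.685) → (135.553,11.034) → (44.962,11.034) → (44.962,55.685). Closed: final G1 returns to the first vertex.

**Shape 3** — `<rect>` rectangle, stroke `#ff8800` → engrave (S339, F2702). Machine vertices: (81.799,77.325) → (97.708,77.325) → (97.708,69.082) → (81.799,69.082) → (81.799,77.325). Closed: final G1 returns to the first vertex.

**Shape 4** — `<polygon>` rectangle, stroke `#ff8800` → engrave (S339, F2702). Machine vertices: (26.151,94.306) → (92.006,94.306) → (92.006,62.272) → (26.151,62.272) → (26.151,94.306). Closed: final G1 returns to the first vertex.

**Shape 5** — `<polyline>` open polyline, stroke `#ff8800` → engrave (S339, F2702). Machine vertices: (224.624,92.773) → (29.946,45.639) → (136.713,32.369) → (167.806,76.727) → (15.687,86.095). Open path.

; LightBurn 1.5.06
; GRBL device profile, absolute coords
G21
G90
G00 X110.391 Y78.252
M4 S339
G01 X131.722 Y78.252 F2702
G01 X131.722 Y29.162
G01 X110.391 Y29.162
G01 X110.391 Y78.252
G00 X44.962 Y55.685
M4 S339
G01 X135.553 Y55.685 F2702
G01 X135.553 Y11.034
G01 X44.962 Y11.034
G01 X44.962 Y55.685
G00 X81.799 Y77.325
M4 S339
G01 X97.708 Y77.325 F2702
G01 X97.708 Y69.082
G01 X81.799 Y69.082
G01 X81.799 Y77.325
G00 X26.151 Y94.306
M4 S339
G01 X92.006 Y94.306 F2702
G01 X92.006 Y62.272
G01 X26.151 Y62.272
G01 X26.151 Y94.306
G00 X224.624 Y92.773
M4 S339
G01 X29.946 Y45.639 F2702
G01 X136.713 Y32.369
G01 X167.806 Y76.727
G01 X15.687 Y86.095
M5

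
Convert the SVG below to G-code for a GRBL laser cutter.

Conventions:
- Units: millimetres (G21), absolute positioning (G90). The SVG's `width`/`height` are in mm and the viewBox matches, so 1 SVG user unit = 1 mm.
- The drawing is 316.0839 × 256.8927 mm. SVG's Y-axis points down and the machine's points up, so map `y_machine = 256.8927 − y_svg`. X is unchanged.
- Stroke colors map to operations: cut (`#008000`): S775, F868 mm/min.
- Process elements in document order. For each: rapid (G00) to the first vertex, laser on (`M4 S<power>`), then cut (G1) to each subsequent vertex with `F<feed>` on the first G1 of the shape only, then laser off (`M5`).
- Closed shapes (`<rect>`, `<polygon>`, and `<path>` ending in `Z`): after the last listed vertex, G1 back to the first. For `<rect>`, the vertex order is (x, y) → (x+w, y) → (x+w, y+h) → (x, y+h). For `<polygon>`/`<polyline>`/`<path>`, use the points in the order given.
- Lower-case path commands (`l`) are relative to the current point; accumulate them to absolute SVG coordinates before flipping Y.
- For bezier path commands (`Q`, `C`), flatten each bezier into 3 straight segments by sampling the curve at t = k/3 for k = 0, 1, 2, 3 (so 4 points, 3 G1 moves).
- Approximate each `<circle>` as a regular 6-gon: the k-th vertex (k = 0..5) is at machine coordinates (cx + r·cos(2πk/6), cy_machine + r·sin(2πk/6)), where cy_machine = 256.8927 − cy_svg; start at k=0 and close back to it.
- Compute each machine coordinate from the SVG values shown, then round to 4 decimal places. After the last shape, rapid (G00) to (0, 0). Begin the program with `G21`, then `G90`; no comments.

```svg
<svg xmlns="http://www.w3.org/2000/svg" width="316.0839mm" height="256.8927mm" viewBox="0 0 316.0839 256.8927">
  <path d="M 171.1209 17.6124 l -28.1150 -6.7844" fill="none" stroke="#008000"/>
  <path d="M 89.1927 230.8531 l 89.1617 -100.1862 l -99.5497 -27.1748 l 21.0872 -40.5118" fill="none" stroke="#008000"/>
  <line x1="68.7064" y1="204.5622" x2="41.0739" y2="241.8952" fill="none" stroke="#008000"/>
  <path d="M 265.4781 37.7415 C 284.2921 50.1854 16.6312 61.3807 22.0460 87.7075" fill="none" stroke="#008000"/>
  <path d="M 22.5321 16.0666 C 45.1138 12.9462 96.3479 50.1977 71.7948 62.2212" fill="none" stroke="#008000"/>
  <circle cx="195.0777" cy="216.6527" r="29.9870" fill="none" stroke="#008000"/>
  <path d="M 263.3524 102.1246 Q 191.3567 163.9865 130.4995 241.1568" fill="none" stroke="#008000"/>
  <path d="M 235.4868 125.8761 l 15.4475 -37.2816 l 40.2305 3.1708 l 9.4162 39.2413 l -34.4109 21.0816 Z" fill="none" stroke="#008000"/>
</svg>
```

viewBox `0 0 316.0839 256.8927` with mm width/height → 1 unit = 1 mm. Flip: y_m = 256.8927 − y_svg.

**Shape 1** — `<path>` line segment, stroke `#008000` → cut (S775, F868). Machine vertices: (171.1209,239.2803) → (143.0059,246.0647). Open path.

**Shape 2** — `<path>` open polyline, stroke `#008000` → cut (S775, F868). Machine vertices: (89.1927,26.0396) → (178.3544,126.2258) → (78.8047,153.4006) → (99.8919,193.9124). Open path.

**Shape 3** — `<line>` line segment, stroke `#008000` → cut (S775, F868). Machine vertices: (68.7064,52.3305) → (41.0739,14.9975). Open path.

**Shape 4** — `<path>` cubic bezier, stroke `#008000` → cut (S775, F868). Control points (SVG): P0=(265.4781,37.7415), P1=(284.2921,50.1854), P2=(16.6312,61.3807), P3=(22.0460,87.7075); sampled at t=k/3. Machine vertices: (265.4781,219.1512) → (209.5246,206.5168) → (86.9323,191.0748) → (22.0460,169.1852). Open path.

**Shape 5** — `<path>` cubic bezier, stroke `#008000` → cut (S775, F868). Control points (SVG): P0=(22.5321,16.0666), P1=(45.1138,12.9462), P2=(96.3479,50.1977), P3=(71.7948,62.2212); sampled at t=k/3. Machine vertices: (22.5321,240.8261) → (50.7965,232.9188) → (74.9536,212.6747) → (71.7948,194.6715). Open path.

**Shape 6** — `<circle>` circle, stroke `#008000` → cut (S775, F868). Machine vertices: (225.0647,40.2400) → (210.0712,66.2095) → (180.0842,66.2095) → (165.0907,40.2400) → (180.0842,14.2705) → (210.0712,14.2705) → (225.0647,40.2400). Closed: final G1 returns to the first vertex.

**Shape 7** — `<path>` quadratic bezier, stroke `#008000` → cut (S775, F868). Control points (SVG): P0=(263.3524,102.1246), P1=(191.3567,163.9865), P2=(130.4995,241.1568); sampled at t=k/3. Machine vertices: (263.3524,154.7681) → (216.5929,111.8259) → (172.3086,65.4818) → (130.4995,15.7359). Open path.

**Shape 8** — `<path>` regular polygon, stroke `#008000` → cut (S775, F868). Machine vertices: (235.4868,131.0166) → (250.9343,168.2982) → (291.1648,165.1274) → (300.5810,125.8861) → (266.1701,104.8045) → (235.4868,131.0166). Closed: final G1 returns to the first vertex.

G21
G90
G00 X171.1209 Y239.2803
M4 S775
G1 X143.0059 Y246.0647 F868
M5
G00 X89.1927 Y26.0396
M4 S775
G1 X178.3544 Y126.2258 F868
G1 X78.8047 Y153.4006
G1 X99.8919 Y193.9124
M5
G00 X68.7064 Y52.3305
M4 S775
G1 X41.0739 Y14.9975 F868
M5
G00 X265.4781 Y219.1512
M4 S775
G1 X209.5246 Y206.5168 F868
G1 X86.9323 Y191.0748
G1 X22.0460 Y169.1852
M5
G00 X22.5321 Y240.8261
M4 S775
G1 X50.7965 Y232.9188 F868
G1 X74.9536 Y212.6747
G1 X71.7948 Y194.6715
M5
G00 X225.0647 Y40.2400
M4 S775
G1 X210.0712 Y66.2095 F868
G1 X180.0842 Y66.2095
G1 X165.0907 Y40.2400
G1 X180.0842 Y14.2705
G1 X210.0712 Y14.2705
G1 X225.0647 Y40.2400
M5
G00 X263.3524 Y154.7681
M4 S775
G1 X216.5929 Y111.8259 F868
G1 X172.3086 Y65.4818
G1 X130.4995 Y15.7359
M5
G00 X235.4868 Y131.0166
M4 S775
G1 X250.9343 Y168.2982 F868
G1 X291.1648 Y165.1274
G1 X300.5810 Y125.8861
G1 X266.1701 Y104.8045
G1 X235.4868 Y131.0166
M5
G00 X0.0000 Y0.0000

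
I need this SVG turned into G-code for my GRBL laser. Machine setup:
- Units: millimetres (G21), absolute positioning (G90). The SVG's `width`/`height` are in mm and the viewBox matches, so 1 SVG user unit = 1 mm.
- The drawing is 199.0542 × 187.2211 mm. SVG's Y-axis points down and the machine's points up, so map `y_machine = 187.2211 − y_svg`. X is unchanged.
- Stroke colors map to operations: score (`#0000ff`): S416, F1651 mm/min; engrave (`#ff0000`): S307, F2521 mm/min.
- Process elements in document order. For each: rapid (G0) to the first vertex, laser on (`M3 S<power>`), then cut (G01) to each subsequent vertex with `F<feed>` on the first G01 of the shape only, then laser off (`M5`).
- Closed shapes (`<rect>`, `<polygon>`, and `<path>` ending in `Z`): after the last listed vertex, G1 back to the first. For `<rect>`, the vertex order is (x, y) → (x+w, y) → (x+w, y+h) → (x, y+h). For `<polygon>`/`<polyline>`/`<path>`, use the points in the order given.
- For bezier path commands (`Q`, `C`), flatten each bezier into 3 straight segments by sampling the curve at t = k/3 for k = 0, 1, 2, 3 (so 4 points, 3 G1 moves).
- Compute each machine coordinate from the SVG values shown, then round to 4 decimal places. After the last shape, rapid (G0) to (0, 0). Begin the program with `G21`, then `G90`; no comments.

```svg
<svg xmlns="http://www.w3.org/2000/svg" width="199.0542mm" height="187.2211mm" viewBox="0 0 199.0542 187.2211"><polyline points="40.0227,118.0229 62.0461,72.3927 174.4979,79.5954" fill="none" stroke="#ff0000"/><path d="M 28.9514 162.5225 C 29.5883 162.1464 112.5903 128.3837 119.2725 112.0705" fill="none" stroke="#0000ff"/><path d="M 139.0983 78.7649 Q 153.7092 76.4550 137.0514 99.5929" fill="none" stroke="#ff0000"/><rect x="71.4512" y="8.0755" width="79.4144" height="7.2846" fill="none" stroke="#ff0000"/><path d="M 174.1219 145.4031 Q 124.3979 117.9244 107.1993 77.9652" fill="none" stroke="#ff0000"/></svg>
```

G21
G90
G0 X40.0227 Y69.1982
M3 S307
G01 X62.0461 Y114.8284 F2521
G01 X174.4979 Y107.6257
M5
G0 X28.9514 Y24.6986
M3 S416
G01 X51.1661 Y34.3207 F1651
G01 X93.0276 Y54.9037
G01 X119.2725 Y75.1506
M5
G0 X139.0983 Y108.4562
M3 S307
G01 X145.3646 Y107.1686 F2521
G01 X144.6823 Y100.2259
G01 X137.0514 Y87.6282
M5
G0 X71.4512 Y179.1456
M3 S307
G01 X150.8656 Y179.1456 F2521
G01 X150.8656 Y171.8610
G01 X71.4512 Y171.8610
G01 X71.4512 Y179.1456
M5
G0 X174.1219 Y41.8180
M3 S307
G01 X144.5865 Y61.5239 F2521
G01 X122.2790 Y84.0032
G01 X107.1993 Y109.2559
M5
G0 X0.0000 Y0.0000

1 u = 1 mm; y_m = 187.2211 − y.

[1] `<polyline>` open polyline, #ff0000→engrave S307 F2521: (40.0227,69.1982) → (62.0461,114.8284) → (174.4979,107.6257)

[2] `<path>` cubic bezier, #0000ff→score S416 F1651: (28.9514,24.6986) → (51.1661,34.3207) → (93.0276,54.9037) → (119.2725,75.1506)

[3] `<path>` quadratic bezier, #ff0000→engrave S307 F2521: (139.0983,108.4562) → (145.3646,107.1686) → (144.6823,100.2259) → (137.0514,87.6282)

[4] `<rect>` rectangle, #ff0000→engrave S307 F2521: (71.4512,179.1456) → (150.8656,179.1456) → (150.8656,171.8610) → (71.4512,171.8610) → (71.4512,179.1456) (closed)

[5] `<path>` quadratic bezier, #ff0000→engrave S307 F2521: (174.1219,41.8180) → (144.5865,61.5239) → (122.2790,84.0032) → (107.1993,109.2559)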